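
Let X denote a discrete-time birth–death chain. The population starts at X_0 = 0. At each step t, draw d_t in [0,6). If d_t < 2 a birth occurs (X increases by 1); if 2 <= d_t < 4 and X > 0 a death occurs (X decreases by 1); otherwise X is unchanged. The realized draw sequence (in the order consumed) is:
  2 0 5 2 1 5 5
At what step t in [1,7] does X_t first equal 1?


2

t=0: X=0, d=2 → hold, X_1=0
t=1: X=0, d=0 → birth, X_2=1
t=2: X=1, d=5 → hold, X_3=1
t=3: X=1, d=2 → death, X_4=0
t=4: X=0, d=1 → birth, X_5=1
t=5: X=1, d=5 → hold, X_6=1
t=6: X=1, d=5 → hold, X_7=1


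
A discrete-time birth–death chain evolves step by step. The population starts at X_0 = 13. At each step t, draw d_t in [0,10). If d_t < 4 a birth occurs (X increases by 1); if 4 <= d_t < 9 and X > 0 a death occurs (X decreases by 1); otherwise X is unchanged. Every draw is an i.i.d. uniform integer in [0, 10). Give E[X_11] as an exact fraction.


119/10

X can drop by at most 1 per step and X_0 = 13 > T = 11, so X_t >= 13 − t >= 2 > 0 for every t <= 11: the floor at 0 (the 'and X > 0' condition) never binds. Hence X_11 = X_0 + Σ_{t<11} Y_t with i.i.d. increments Y_t = y(d_t) ∈ {+1, −1, 0}.
Outcome values over d=0..9: [1, 1, 1, 1, -1, -1, -1, -1, -1, 0]
Σy = -1, Σy² = 9, M = 10
μ = -1/10 = -1/10,  σ² = 9/10 − (-1/10)² = 89/100
E[X_11] = 13 + 11·(-1/10) = 119/10


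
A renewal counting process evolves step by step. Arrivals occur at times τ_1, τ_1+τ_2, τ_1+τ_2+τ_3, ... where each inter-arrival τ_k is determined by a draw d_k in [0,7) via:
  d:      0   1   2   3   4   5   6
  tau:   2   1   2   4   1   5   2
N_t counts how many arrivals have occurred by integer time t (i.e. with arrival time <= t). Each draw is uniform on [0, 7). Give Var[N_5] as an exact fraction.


236679854/282475249

Inter-arrival values over d=0..6: [2, 1, 2, 4, 1, 5, 2]
Each d has probability 1/7, so the pmf of τ is: f(1) = 2/7, f(2) = 3/7, f(4) = 1/7, f(5) = 1/7
Let p_n(j) = P(N_n = j), with p_0 = [1]. Condition on τ_1: p_n(0) = P(τ > n), and for j >= 1, p_n(j) = Σ_{k<=n} f(k)·p_{n−k}(j−1)
p_1 = [5/7, 2/7]  (j = 0..1)
p_2 = [2/7, 31/49, 4/49]  (j = 0..2)
p_3 = [2/7, 19/49, 104/343, 8/343]  (j = 0..3)
p_4 = [1/7, 17/49, 131/343, 292/2401, 16/2401]  (j = 0..4)
p_5 = [0, 20/49, 15/49, 82/343, 752/16807, 32/16807]  (j = 0..5)
E[N_5] = Σ j·p_5(j) = 32372/16807;  E[N_5²] = Σ j²·p_5(j) = 76434/16807
Var[N_5] = 76434/16807 − (32372/16807)² = 236679854/282475249


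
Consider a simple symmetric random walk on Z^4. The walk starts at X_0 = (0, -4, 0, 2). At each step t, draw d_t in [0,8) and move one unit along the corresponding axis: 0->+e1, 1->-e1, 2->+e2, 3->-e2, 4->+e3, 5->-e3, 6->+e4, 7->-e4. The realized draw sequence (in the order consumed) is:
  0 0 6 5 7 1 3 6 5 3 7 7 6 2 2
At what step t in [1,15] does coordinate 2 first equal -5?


7

t=0: X=(0, -4, 0, 2), d=0 → +e1, X_1=(1, -4, 0, 2)
t=1: X=(1, -4, 0, 2), d=0 → +e1, X_2=(2, -4, 0, 2)
t=2: X=(2, -4, 0, 2), d=6 → +e4, X_3=(2, -4, 0, 3)
t=3: X=(2, -4, 0, 3), d=5 → -e3, X_4=(2, -4, -1, 3)
t=4: X=(2, -4, -1, 3), d=7 → -e4, X_5=(2, -4, -1, 2)
t=5: X=(2, -4, -1, 2), d=1 → -e1, X_6=(1, -4, -1, 2)
t=6: X=(1, -4, -1, 2), d=3 → -e2, X_7=(1, -5, -1, 2)
t=7: X=(1, -5, -1, 2), d=6 → +e4, X_8=(1, -5, -1, 3)
t=8: X=(1, -5, -1, 3), d=5 → -e3, X_9=(1, -5, -2, 3)
t=9: X=(1, -5, -2, 3), d=3 → -e2, X_10=(1, -6, -2, 3)
t=10: X=(1, -6, -2, 3), d=7 → -e4, X_11=(1, -6, -2, 2)
t=11: X=(1, -6, -2, 2), d=7 → -e4, X_12=(1, -6, -2, 1)
t=12: X=(1, -6, -2, 1), d=6 → +e4, X_13=(1, -6, -2, 2)
t=13: X=(1, -6, -2, 2), d=2 → +e2, X_14=(1, -5, -2, 2)
t=14: X=(1, -5, -2, 2), d=2 → +e2, X_15=(1, -4, -2, 2)


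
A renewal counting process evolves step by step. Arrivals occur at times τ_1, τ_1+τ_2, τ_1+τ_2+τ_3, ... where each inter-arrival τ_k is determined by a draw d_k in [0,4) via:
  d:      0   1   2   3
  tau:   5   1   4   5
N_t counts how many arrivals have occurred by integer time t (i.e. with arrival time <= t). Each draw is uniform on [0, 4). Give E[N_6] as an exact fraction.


6165/4096

Inter-arrival values over d=0..3: [5, 1, 4, 5]
Each d has probability 1/4, so the pmf of τ is: f(1) = 1/4, f(4) = 1/4, f(5) = 1/2
Renewal equation for m(n) = E[N_n]: condition on τ_1 = k (if k <= n, one arrival plus a fresh copy on the remaining n−k steps): m(n) = F(n) + Σ_{k<=n} f(k)·m(n−k), where F(n) = P(τ <= n) and m(0) = 0
m(1) = F(1) = 1/4
m(2) = F(2) + f(1)·m(1) = 1/4 + 1/4·1/4 = 5/16
m(3) = F(3) + f(1)·m(2) = 1/4 + 1/4·5/16 = 21/64
m(4) = F(4) + f(1)·m(3) = 1/2 + 1/4·21/64 = 149/256
m(5) = F(5) + f(1)·m(4) + f(4)·m(1) = 1 + 1/4·149/256 + 1/4·1/4 = 1237/1024
m(6) = F(6) + f(1)·m(5) + f(4)·m(2) + f(5)·m(1) = 1 + 1/4·1237/1024 + 1/4·5/16 + 1/2·1/4 = 6165/4096
E[N_6] = m(6) = 6165/4096


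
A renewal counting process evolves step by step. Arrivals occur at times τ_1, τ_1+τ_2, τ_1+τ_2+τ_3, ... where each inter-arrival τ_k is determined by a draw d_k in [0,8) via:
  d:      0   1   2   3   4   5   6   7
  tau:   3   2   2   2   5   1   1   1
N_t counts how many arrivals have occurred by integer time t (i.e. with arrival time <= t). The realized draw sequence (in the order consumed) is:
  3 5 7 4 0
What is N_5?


draw d_1=3: τ_1=2, arrival time A_1=2
draw d_2=5: τ_2=1, arrival time A_2=3
draw d_3=7: τ_3=1, arrival time A_3=4
draw d_4=4: τ_4=5, arrival time A_4=9
draw d_5=0: τ_5=3, arrival time A_5=12
N_t over t=0..5: 0:0 1:0 2:1 3:2 4:3 5:3

3


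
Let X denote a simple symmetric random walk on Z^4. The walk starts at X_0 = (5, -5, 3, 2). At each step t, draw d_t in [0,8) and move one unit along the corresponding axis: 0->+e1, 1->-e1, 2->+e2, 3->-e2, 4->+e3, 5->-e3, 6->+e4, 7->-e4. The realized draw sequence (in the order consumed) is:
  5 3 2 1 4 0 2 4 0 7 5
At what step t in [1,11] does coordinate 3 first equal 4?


t=0: X=(5, -5, 3, 2), d=5 → -e3, X_1=(5, -5, 2, 2)
t=1: X=(5, -5, 2, 2), d=3 → -e2, X_2=(5, -6, 2, 2)
t=2: X=(5, -6, 2, 2), d=2 → +e2, X_3=(5, -5, 2, 2)
t=3: X=(5, -5, 2, 2), d=1 → -e1, X_4=(4, -5, 2, 2)
t=4: X=(4, -5, 2, 2), d=4 → +e3, X_5=(4, -5, 3, 2)
t=5: X=(4, -5, 3, 2), d=0 → +e1, X_6=(5, -5, 3, 2)
t=6: X=(5, -5, 3, 2), d=2 → +e2, X_7=(5, -4, 3, 2)
t=7: X=(5, -4, 3, 2), d=4 → +e3, X_8=(5, -4, 4, 2)
t=8: X=(5, -4, 4, 2), d=0 → +e1, X_9=(6, -4, 4, 2)
t=9: X=(6, -4, 4, 2), d=7 → -e4, X_10=(6, -4, 4, 1)
t=10: X=(6, -4, 4, 1), d=5 → -e3, X_11=(6, -4, 3, 1)

8


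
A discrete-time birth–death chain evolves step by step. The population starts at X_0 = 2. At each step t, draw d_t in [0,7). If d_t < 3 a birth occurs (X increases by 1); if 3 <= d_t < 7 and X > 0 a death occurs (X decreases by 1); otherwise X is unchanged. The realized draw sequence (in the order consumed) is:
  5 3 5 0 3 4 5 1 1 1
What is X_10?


3

t=0: X=2, d=5 → death, X_1=1
t=1: X=1, d=3 → death, X_2=0
t=2: X=0, d=5 → hold, X_3=0
t=3: X=0, d=0 → birth, X_4=1
t=4: X=1, d=3 → death, X_5=0
t=5: X=0, d=4 → hold, X_6=0
t=6: X=0, d=5 → hold, X_7=0
t=7: X=0, d=1 → birth, X_8=1
t=8: X=1, d=1 → birth, X_9=2
t=9: X=2, d=1 → birth, X_10=3


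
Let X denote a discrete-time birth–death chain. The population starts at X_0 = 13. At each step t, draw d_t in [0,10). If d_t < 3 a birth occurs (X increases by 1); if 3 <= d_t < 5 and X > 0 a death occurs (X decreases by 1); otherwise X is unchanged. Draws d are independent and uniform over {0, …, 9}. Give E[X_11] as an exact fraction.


X can drop by at most 1 per step and X_0 = 13 > T = 11, so X_t >= 13 − t >= 2 > 0 for every t <= 11: the floor at 0 (the 'and X > 0' condition) never binds. Hence X_11 = X_0 + Σ_{t<11} Y_t with i.i.d. increments Y_t = y(d_t) ∈ {+1, −1, 0}.
Outcome values over d=0..9: [1, 1, 1, -1, -1, 0, 0, 0, 0, 0]
Σy = 1, Σy² = 5, M = 10
μ = 1/10 = 1/10,  σ² = 5/10 − (1/10)² = 49/100
E[X_11] = 13 + 11·(1/10) = 141/10

141/10


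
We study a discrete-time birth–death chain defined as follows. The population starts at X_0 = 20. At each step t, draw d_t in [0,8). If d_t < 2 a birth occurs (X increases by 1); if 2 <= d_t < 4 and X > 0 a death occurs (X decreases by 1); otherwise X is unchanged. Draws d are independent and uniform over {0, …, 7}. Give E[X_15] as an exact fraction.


X can drop by at most 1 per step and X_0 = 20 > T = 15, so X_t >= 20 − t >= 5 > 0 for every t <= 15: the floor at 0 (the 'and X > 0' condition) never binds. Hence X_15 = X_0 + Σ_{t<15} Y_t with i.i.d. increments Y_t = y(d_t) ∈ {+1, −1, 0}.
Outcome values over d=0..7: [1, 1, -1, -1, 0, 0, 0, 0]
Σy = 0, Σy² = 4, M = 8
μ = 0/8 = 0,  σ² = 4/8 − (0)² = 1/2
E[X_15] = 20 + 15·(0) = 20

20


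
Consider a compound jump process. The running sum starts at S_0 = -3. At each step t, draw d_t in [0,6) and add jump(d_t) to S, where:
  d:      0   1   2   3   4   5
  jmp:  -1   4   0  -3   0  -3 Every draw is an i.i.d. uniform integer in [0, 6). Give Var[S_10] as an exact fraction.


335/6

Outcome values over d=0..5: [-1, 4, 0, -3, 0, -3]
Σy = -3, Σy² = 35, M = 6
μ = -3/6 = -1/2,  σ² = 35/6 − (-1/2)² = 67/12
Independent increments: Var[S_10] = 10·σ² = 10·(67/12) = 335/6


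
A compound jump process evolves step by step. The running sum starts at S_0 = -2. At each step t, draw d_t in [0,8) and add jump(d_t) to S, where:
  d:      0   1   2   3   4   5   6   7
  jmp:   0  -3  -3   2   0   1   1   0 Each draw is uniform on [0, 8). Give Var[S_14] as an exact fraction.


329/8

Outcome values over d=0..7: [0, -3, -3, 2, 0, 1, 1, 0]
Σy = -2, Σy² = 24, M = 8
μ = -2/8 = -1/4,  σ² = 24/8 − (-1/4)² = 47/16
Independent increments: Var[S_14] = 14·σ² = 14·(47/16) = 329/8


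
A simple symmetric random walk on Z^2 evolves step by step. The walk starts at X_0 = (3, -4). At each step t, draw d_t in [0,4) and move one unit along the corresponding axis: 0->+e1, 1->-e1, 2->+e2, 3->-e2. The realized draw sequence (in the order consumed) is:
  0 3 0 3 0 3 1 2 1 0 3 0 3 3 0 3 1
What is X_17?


t=0: X=(3, -4), d=0 → +e1, X_1=(4, -4)
t=1: X=(4, -4), d=3 → -e2, X_2=(4, -5)
t=2: X=(4, -5), d=0 → +e1, X_3=(5, -5)
t=3: X=(5, -5), d=3 → -e2, X_4=(5, -6)
t=4: X=(5, -6), d=0 → +e1, X_5=(6, -6)
t=5: X=(6, -6), d=3 → -e2, X_6=(6, -7)
t=6: X=(6, -7), d=1 → -e1, X_7=(5, -7)
t=7: X=(5, -7), d=2 → +e2, X_8=(5, -6)
t=8: X=(5, -6), d=1 → -e1, X_9=(4, -6)
t=9: X=(4, -6), d=0 → +e1, X_10=(5, -6)
t=10: X=(5, -6), d=3 → -e2, X_11=(5, -7)
t=11: X=(5, -7), d=0 → +e1, X_12=(6, -7)
t=12: X=(6, -7), d=3 → -e2, X_13=(6, -8)
t=13: X=(6, -8), d=3 → -e2, X_14=(6, -9)
t=14: X=(6, -9), d=0 → +e1, X_15=(7, -9)
t=15: X=(7, -9), d=3 → -e2, X_16=(7, -10)
t=16: X=(7, -10), d=1 → -e1, X_17=(6, -10)

(6, -10)


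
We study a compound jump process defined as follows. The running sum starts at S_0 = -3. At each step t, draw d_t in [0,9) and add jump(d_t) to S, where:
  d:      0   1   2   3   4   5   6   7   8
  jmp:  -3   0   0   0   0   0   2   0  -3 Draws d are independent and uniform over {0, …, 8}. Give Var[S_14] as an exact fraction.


Outcome values over d=0..8: [-3, 0, 0, 0, 0, 0, 2, 0, -3]
Σy = -4, Σy² = 22, M = 9
μ = -4/9 = -4/9,  σ² = 22/9 − (-4/9)² = 182/81
Independent increments: Var[S_14] = 14·σ² = 14·(182/81) = 2548/81

2548/81


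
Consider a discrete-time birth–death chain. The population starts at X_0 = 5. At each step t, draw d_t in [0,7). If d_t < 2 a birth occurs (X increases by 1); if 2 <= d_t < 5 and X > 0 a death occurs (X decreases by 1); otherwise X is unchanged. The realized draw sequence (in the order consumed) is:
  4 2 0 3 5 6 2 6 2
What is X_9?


1

t=0: X=5, d=4 → death, X_1=4
t=1: X=4, d=2 → death, X_2=3
t=2: X=3, d=0 → birth, X_3=4
t=3: X=4, d=3 → death, X_4=3
t=4: X=3, d=5 → hold, X_5=3
t=5: X=3, d=6 → hold, X_6=3
t=6: X=3, d=2 → death, X_7=2
t=7: X=2, d=6 → hold, X_8=2
t=8: X=2, d=2 → death, X_9=1


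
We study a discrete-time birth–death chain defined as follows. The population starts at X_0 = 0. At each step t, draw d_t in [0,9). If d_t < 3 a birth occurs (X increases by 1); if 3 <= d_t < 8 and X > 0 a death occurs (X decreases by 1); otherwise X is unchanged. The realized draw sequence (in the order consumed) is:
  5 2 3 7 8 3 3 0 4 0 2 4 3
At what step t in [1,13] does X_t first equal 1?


2

t=0: X=0, d=5 → hold, X_1=0
t=1: X=0, d=2 → birth, X_2=1
t=2: X=1, d=3 → death, X_3=0
t=3: X=0, d=7 → hold, X_4=0
t=4: X=0, d=8 → hold, X_5=0
t=5: X=0, d=3 → hold, X_6=0
t=6: X=0, d=3 → hold, X_7=0
t=7: X=0, d=0 → birth, X_8=1
t=8: X=1, d=4 → death, X_9=0
t=9: X=0, d=0 → birth, X_10=1
t=10: X=1, d=2 → birth, X_11=2
t=11: X=2, d=4 → death, X_12=1
t=12: X=1, d=3 → death, X_13=0


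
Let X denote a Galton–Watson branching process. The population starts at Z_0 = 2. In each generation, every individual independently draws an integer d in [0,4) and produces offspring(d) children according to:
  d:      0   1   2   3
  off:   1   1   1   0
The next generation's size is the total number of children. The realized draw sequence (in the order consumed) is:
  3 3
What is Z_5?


gen 0: Z_0=2, draws=[3, 3], offspring=[0, 0], Z_1=0
gen 1: Z_1=0, draws=[], offspring=[], Z_2=0
gen 2: Z_2=0, draws=[], offspring=[], Z_3=0
gen 3: Z_3=0, draws=[], offspring=[], Z_4=0
gen 4: Z_4=0, draws=[], offspring=[], Z_5=0

0


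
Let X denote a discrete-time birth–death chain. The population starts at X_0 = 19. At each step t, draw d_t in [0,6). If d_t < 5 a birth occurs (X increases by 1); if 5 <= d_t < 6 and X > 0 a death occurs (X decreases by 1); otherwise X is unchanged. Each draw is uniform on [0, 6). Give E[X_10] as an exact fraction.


X can drop by at most 1 per step and X_0 = 19 > T = 10, so X_t >= 19 − t >= 9 > 0 for every t <= 10: the floor at 0 (the 'and X > 0' condition) never binds. Hence X_10 = X_0 + Σ_{t<10} Y_t with i.i.d. increments Y_t = y(d_t) ∈ {+1, −1, 0}.
Outcome values over d=0..5: [1, 1, 1, 1, 1, -1]
Σy = 4, Σy² = 6, M = 6
μ = 4/6 = 2/3,  σ² = 6/6 − (2/3)² = 5/9
E[X_10] = 19 + 10·(2/3) = 77/3

77/3


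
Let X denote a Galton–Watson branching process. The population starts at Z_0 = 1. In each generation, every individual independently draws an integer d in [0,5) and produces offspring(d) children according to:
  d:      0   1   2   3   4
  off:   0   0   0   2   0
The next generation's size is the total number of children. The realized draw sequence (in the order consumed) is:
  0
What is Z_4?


0

gen 0: Z_0=1, draws=[0], offspring=[0], Z_1=0
gen 1: Z_1=0, draws=[], offspring=[], Z_2=0
gen 2: Z_2=0, draws=[], offspring=[], Z_3=0
gen 3: Z_3=0, draws=[], offspring=[], Z_4=0


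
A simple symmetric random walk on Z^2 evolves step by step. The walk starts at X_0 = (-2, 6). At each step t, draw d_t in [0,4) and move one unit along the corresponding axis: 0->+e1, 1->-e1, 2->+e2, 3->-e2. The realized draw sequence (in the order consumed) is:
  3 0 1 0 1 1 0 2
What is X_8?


(-2, 6)

t=0: X=(-2, 6), d=3 → -e2, X_1=(-2, 5)
t=1: X=(-2, 5), d=0 → +e1, X_2=(-1, 5)
t=2: X=(-1, 5), d=1 → -e1, X_3=(-2, 5)
t=3: X=(-2, 5), d=0 → +e1, X_4=(-1, 5)
t=4: X=(-1, 5), d=1 → -e1, X_5=(-2, 5)
t=5: X=(-2, 5), d=1 → -e1, X_6=(-3, 5)
t=6: X=(-3, 5), d=0 → +e1, X_7=(-2, 5)
t=7: X=(-2, 5), d=2 → +e2, X_8=(-2, 6)


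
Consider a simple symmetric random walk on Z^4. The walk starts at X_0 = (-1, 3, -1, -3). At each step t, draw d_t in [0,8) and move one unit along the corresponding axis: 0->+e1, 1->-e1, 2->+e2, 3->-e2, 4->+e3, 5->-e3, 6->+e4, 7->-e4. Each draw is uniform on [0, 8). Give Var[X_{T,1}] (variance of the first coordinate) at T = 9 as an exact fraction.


9/4

Outcome values over d=0..7: [1, -1, 0, 0, 0, 0, 0, 0]
Σy = 0, Σy² = 2, M = 8
μ = 0/8 = 0,  σ² = 2/8 − (0)² = 1/4
Independent increments: Var[X_9] = 9·σ² = 9·(1/4) = 9/4


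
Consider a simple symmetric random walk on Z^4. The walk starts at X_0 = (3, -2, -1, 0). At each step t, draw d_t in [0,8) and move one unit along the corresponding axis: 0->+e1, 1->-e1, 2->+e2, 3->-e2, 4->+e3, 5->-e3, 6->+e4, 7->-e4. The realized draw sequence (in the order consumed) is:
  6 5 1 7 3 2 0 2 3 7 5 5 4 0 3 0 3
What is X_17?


(5, -4, -3, -1)

t=0: X=(3, -2, -1, 0), d=6 → +e4, X_1=(3, -2, -1, 1)
t=1: X=(3, -2, -1, 1), d=5 → -e3, X_2=(3, -2, -2, 1)
t=2: X=(3, -2, -2, 1), d=1 → -e1, X_3=(2, -2, -2, 1)
t=3: X=(2, -2, -2, 1), d=7 → -e4, X_4=(2, -2, -2, 0)
t=4: X=(2, -2, -2, 0), d=3 → -e2, X_5=(2, -3, -2, 0)
t=5: X=(2, -3, -2, 0), d=2 → +e2, X_6=(2, -2, -2, 0)
t=6: X=(2, -2, -2, 0), d=0 → +e1, X_7=(3, -2, -2, 0)
t=7: X=(3, -2, -2, 0), d=2 → +e2, X_8=(3, -1, -2, 0)
t=8: X=(3, -1, -2, 0), d=3 → -e2, X_9=(3, -2, -2, 0)
t=9: X=(3, -2, -2, 0), d=7 → -e4, X_10=(3, -2, -2, -1)
t=10: X=(3, -2, -2, -1), d=5 → -e3, X_11=(3, -2, -3, -1)
t=11: X=(3, -2, -3, -1), d=5 → -e3, X_12=(3, -2, -4, -1)
t=12: X=(3, -2, -4, -1), d=4 → +e3, X_13=(3, -2, -3, -1)
t=13: X=(3, -2, -3, -1), d=0 → +e1, X_14=(4, -2, -3, -1)
t=14: X=(4, -2, -3, -1), d=3 → -e2, X_15=(4, -3, -3, -1)
t=15: X=(4, -3, -3, -1), d=0 → +e1, X_16=(5, -3, -3, -1)
t=16: X=(5, -3, -3, -1), d=3 → -e2, X_17=(5, -4, -3, -1)


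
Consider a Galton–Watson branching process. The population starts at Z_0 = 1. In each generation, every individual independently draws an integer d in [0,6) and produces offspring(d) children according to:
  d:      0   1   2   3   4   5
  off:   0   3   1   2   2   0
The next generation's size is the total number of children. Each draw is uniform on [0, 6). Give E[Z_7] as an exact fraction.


16384/2187

Outcome values over d=0..5: [0, 3, 1, 2, 2, 0]
Σy = 8, Σy² = 18, M = 6
μ = 8/6 = 4/3,  σ² = 18/6 − (4/3)² = 11/9
E[Z_0] = 1
E[Z_1] = 4/3·E[Z_0] = 4/3
E[Z_2] = 4/3·E[Z_1] = 16/9
E[Z_3] = 4/3·E[Z_2] = 64/27
E[Z_4] = 4/3·E[Z_3] = 256/81
E[Z_5] = 4/3·E[Z_4] = 1024/243
E[Z_6] = 4/3·E[Z_5] = 4096/729
E[Z_7] = 4/3·E[Z_6] = 16384/2187


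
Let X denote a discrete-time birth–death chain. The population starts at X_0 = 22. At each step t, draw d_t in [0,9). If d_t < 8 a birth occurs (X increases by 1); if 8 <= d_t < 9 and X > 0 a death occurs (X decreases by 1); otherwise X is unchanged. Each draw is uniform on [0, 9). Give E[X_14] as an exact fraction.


296/9

X can drop by at most 1 per step and X_0 = 22 > T = 14, so X_t >= 22 − t >= 8 > 0 for every t <= 14: the floor at 0 (the 'and X > 0' condition) never binds. Hence X_14 = X_0 + Σ_{t<14} Y_t with i.i.d. increments Y_t = y(d_t) ∈ {+1, −1, 0}.
Outcome values over d=0..8: [1, 1, 1, 1, 1, 1, 1, 1, -1]
Σy = 7, Σy² = 9, M = 9
μ = 7/9 = 7/9,  σ² = 9/9 − (7/9)² = 32/81
E[X_14] = 22 + 14·(7/9) = 296/9


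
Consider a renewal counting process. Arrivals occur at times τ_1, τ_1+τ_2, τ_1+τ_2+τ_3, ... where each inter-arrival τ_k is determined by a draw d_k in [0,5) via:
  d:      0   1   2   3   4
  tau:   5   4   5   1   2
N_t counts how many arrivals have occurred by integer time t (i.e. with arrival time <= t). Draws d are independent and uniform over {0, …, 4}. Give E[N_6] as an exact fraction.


24806/15625

Inter-arrival values over d=0..4: [5, 4, 5, 1, 2]
Each d has probability 1/5, so the pmf of τ is: f(1) = 1/5, f(2) = 1/5, f(4) = 1/5, f(5) = 2/5
Renewal equation for m(n) = E[N_n]: condition on τ_1 = k (if k <= n, one arrival plus a fresh copy on the remaining n−k steps): m(n) = F(n) + Σ_{k<=n} f(k)·m(n−k), where F(n) = P(τ <= n) and m(0) = 0
m(1) = F(1) = 1/5
m(2) = F(2) + f(1)·m(1) = 2/5 + 1/5·1/5 = 11/25
m(3) = F(3) + f(1)·m(2) + f(2)·m(1) = 2/5 + 1/5·11/25 + 1/5·1/5 = 66/125
m(4) = F(4) + f(1)·m(3) + f(2)·m(2) = 3/5 + 1/5·66/125 + 1/5·11/25 = 496/625
m(5) = F(5) + f(1)·m(4) + f(2)·m(3) + f(4)·m(1) = 1 + 1/5·496/625 + 1/5·66/125 + 1/5·1/5 = 4076/3125
m(6) = F(6) + f(1)·m(5) + f(2)·m(4) + f(4)·m(2) + f(5)·m(1) = 1 + 1/5·4076/3125 + 1/5·496/625 + 1/5·11/25 + 2/5·1/5 = 24806/15625
E[N_6] = m(6) = 24806/15625


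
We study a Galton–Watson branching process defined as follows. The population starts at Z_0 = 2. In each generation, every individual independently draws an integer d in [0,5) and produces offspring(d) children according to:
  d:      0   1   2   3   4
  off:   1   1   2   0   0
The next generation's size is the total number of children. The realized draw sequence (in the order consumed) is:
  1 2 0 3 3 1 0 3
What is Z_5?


gen 0: Z_0=2, draws=[1, 2], offspring=[1, 2], Z_1=3
gen 1: Z_1=3, draws=[0, 3, 3], offspring=[1, 0, 0], Z_2=1
gen 2: Z_2=1, draws=[1], offspring=[1], Z_3=1
gen 3: Z_3=1, draws=[0], offspring=[1], Z_4=1
gen 4: Z_4=1, draws=[3], offspring=[0], Z_5=0

0


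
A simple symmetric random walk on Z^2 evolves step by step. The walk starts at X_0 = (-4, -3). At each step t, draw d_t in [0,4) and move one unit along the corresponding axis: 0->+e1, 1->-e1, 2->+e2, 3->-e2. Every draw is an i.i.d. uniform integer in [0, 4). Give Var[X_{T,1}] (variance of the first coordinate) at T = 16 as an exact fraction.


8

Outcome values over d=0..3: [1, -1, 0, 0]
Σy = 0, Σy² = 2, M = 4
μ = 0/4 = 0,  σ² = 2/4 − (0)² = 1/2
Independent increments: Var[X_16] = 16·σ² = 16·(1/2) = 8


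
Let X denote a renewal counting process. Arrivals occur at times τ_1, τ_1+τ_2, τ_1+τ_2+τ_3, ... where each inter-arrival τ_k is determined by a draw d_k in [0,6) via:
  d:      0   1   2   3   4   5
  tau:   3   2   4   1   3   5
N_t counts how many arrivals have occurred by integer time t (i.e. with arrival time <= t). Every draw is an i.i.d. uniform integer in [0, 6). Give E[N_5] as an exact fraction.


Inter-arrival values over d=0..5: [3, 2, 4, 1, 3, 5]
Each d has probability 1/6, so the pmf of τ is: f(1) = 1/6, f(2) = 1/6, f(3) = 1/3, f(4) = 1/6, f(5) = 1/6
Renewal equation for m(n) = E[N_n]: condition on τ_1 = k (if k <= n, one arrival plus a fresh copy on the remaining n−k steps): m(n) = F(n) + Σ_{k<=n} f(k)·m(n−k), where F(n) = P(τ <= n) and m(0) = 0
m(1) = F(1) = 1/6
m(2) = F(2) + f(1)·m(1) = 1/3 + 1/6·1/6 = 13/36
m(3) = F(3) + f(1)·m(2) + f(2)·m(1) = 2/3 + 1/6·13/36 + 1/6·1/6 = 163/216
m(4) = F(4) + f(1)·m(3) + f(2)·m(2) + f(3)·m(1) = 5/6 + 1/6·163/216 + 1/6·13/36 + 1/3·1/6 = 1393/1296
m(5) = F(5) + f(1)·m(4) + f(2)·m(3) + f(3)·m(2) + f(4)·m(1) = 1 + 1/6·1393/1296 + 1/6·163/216 + 1/3·13/36 + 1/6·1/6 = 11299/7776
E[N_5] = m(5) = 11299/7776

11299/7776


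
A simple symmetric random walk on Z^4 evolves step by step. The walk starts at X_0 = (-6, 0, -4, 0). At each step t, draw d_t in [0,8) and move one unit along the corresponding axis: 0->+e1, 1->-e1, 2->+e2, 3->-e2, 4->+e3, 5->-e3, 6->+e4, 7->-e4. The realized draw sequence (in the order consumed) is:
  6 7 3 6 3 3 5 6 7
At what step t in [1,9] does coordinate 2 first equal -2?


5

t=0: X=(-6, 0, -4, 0), d=6 → +e4, X_1=(-6, 0, -4, 1)
t=1: X=(-6, 0, -4, 1), d=7 → -e4, X_2=(-6, 0, -4, 0)
t=2: X=(-6, 0, -4, 0), d=3 → -e2, X_3=(-6, -1, -4, 0)
t=3: X=(-6, -1, -4, 0), d=6 → +e4, X_4=(-6, -1, -4, 1)
t=4: X=(-6, -1, -4, 1), d=3 → -e2, X_5=(-6, -2, -4, 1)
t=5: X=(-6, -2, -4, 1), d=3 → -e2, X_6=(-6, -3, -4, 1)
t=6: X=(-6, -3, -4, 1), d=5 → -e3, X_7=(-6, -3, -5, 1)
t=7: X=(-6, -3, -5, 1), d=6 → +e4, X_8=(-6, -3, -5, 2)
t=8: X=(-6, -3, -5, 2), d=7 → -e4, X_9=(-6, -3, -5, 1)


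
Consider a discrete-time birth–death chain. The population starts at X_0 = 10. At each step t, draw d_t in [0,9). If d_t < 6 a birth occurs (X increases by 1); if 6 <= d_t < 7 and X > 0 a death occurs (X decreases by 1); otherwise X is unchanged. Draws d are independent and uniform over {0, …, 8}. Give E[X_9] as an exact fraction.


X can drop by at most 1 per step and X_0 = 10 > T = 9, so X_t >= 10 − t >= 1 > 0 for every t <= 9: the floor at 0 (the 'and X > 0' condition) never binds. Hence X_9 = X_0 + Σ_{t<9} Y_t with i.i.d. increments Y_t = y(d_t) ∈ {+1, −1, 0}.
Outcome values over d=0..8: [1, 1, 1, 1, 1, 1, -1, 0, 0]
Σy = 5, Σy² = 7, M = 9
μ = 5/9 = 5/9,  σ² = 7/9 − (5/9)² = 38/81
E[X_9] = 10 + 9·(5/9) = 15

15


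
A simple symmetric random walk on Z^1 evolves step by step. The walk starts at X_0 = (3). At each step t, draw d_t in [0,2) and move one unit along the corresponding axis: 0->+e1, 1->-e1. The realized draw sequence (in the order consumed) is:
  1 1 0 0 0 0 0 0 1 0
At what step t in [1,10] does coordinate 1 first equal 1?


2

t=0: X=(3), d=1 → -e1, X_1=(2)
t=1: X=(2), d=1 → -e1, X_2=(1)
t=2: X=(1), d=0 → +e1, X_3=(2)
t=3: X=(2), d=0 → +e1, X_4=(3)
t=4: X=(3), d=0 → +e1, X_5=(4)
t=5: X=(4), d=0 → +e1, X_6=(5)
t=6: X=(5), d=0 → +e1, X_7=(6)
t=7: X=(6), d=0 → +e1, X_8=(7)
t=8: X=(7), d=1 → -e1, X_9=(6)
t=9: X=(6), d=0 → +e1, X_10=(7)


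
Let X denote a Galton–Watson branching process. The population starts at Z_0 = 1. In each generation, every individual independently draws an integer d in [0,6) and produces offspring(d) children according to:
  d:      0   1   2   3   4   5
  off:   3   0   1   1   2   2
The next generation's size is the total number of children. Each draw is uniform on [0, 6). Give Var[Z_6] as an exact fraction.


592515/4096

Outcome values over d=0..5: [3, 0, 1, 1, 2, 2]
Σy = 9, Σy² = 19, M = 6
μ = 9/6 = 3/2,  σ² = 19/6 − (3/2)² = 11/12
V_0 = 0, E_0 = 1
V_1 = 11/12·E_0 + (3/2)²·V_0 = 11/12;  E_1 = 3/2
V_2 = 11/12·E_1 + (3/2)²·V_1 = 55/16;  E_2 = 9/4
V_3 = 11/12·E_2 + (3/2)²·V_2 = 627/64;  E_3 = 27/8
V_4 = 11/12·E_3 + (3/2)²·V_3 = 6435/256;  E_4 = 81/16
V_5 = 11/12·E_4 + (3/2)²·V_4 = 62667/1024;  E_5 = 243/32
V_6 = 11/12·E_5 + (3/2)²·V_5 = 592515/4096;  E_6 = 729/64


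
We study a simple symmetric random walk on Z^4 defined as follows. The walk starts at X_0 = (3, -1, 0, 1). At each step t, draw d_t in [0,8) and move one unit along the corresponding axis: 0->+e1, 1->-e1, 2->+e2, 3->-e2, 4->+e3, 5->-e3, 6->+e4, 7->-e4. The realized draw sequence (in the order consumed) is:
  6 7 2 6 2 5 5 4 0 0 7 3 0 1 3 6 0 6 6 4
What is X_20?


(6, -1, 0, 4)

t=0: X=(3, -1, 0, 1), d=6 → +e4, X_1=(3, -1, 0, 2)
t=1: X=(3, -1, 0, 2), d=7 → -e4, X_2=(3, -1, 0, 1)
t=2: X=(3, -1, 0, 1), d=2 → +e2, X_3=(3, 0, 0, 1)
t=3: X=(3, 0, 0, 1), d=6 → +e4, X_4=(3, 0, 0, 2)
t=4: X=(3, 0, 0, 2), d=2 → +e2, X_5=(3, 1, 0, 2)
t=5: X=(3, 1, 0, 2), d=5 → -e3, X_6=(3, 1, -1, 2)
t=6: X=(3, 1, -1, 2), d=5 → -e3, X_7=(3, 1, -2, 2)
t=7: X=(3, 1, -2, 2), d=4 → +e3, X_8=(3, 1, -1, 2)
t=8: X=(3, 1, -1, 2), d=0 → +e1, X_9=(4, 1, -1, 2)
t=9: X=(4, 1, -1, 2), d=0 → +e1, X_10=(5, 1, -1, 2)
t=10: X=(5, 1, -1, 2), d=7 → -e4, X_11=(5, 1, -1, 1)
t=11: X=(5, 1, -1, 1), d=3 → -e2, X_12=(5, 0, -1, 1)
t=12: X=(5, 0, -1, 1), d=0 → +e1, X_13=(6, 0, -1, 1)
t=13: X=(6, 0, -1, 1), d=1 → -e1, X_14=(5, 0, -1, 1)
t=14: X=(5, 0, -1, 1), d=3 → -e2, X_15=(5, -1, -1, 1)
t=15: X=(5, -1, -1, 1), d=6 → +e4, X_16=(5, -1, -1, 2)
t=16: X=(5, -1, -1, 2), d=0 → +e1, X_17=(6, -1, -1, 2)
t=17: X=(6, -1, -1, 2), d=6 → +e4, X_18=(6, -1, -1, 3)
t=18: X=(6, -1, -1, 3), d=6 → +e4, X_19=(6, -1, -1, 4)
t=19: X=(6, -1, -1, 4), d=4 → +e3, X_20=(6, -1, 0, 4)


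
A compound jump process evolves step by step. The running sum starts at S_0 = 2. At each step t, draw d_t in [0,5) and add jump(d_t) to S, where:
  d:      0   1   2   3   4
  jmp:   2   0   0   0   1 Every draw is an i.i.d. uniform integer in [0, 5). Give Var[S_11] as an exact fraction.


176/25

Outcome values over d=0..4: [2, 0, 0, 0, 1]
Σy = 3, Σy² = 5, M = 5
μ = 3/5 = 3/5,  σ² = 5/5 − (3/5)² = 16/25
Independent increments: Var[S_11] = 11·σ² = 11·(16/25) = 176/25


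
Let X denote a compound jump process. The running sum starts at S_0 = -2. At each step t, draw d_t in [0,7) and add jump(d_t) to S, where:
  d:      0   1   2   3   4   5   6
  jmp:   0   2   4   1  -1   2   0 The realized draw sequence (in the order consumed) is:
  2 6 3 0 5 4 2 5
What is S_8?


t=0: S=-2, d=2, jump=4, S_1=2
t=1: S=2, d=6, jump=0, S_2=2
t=2: S=2, d=3, jump=1, S_3=3
t=3: S=3, d=0, jump=0, S_4=3
t=4: S=3, d=5, jump=2, S_5=5
t=5: S=5, d=4, jump=-1, S_6=4
t=6: S=4, d=2, jump=4, S_7=8
t=7: S=8, d=5, jump=2, S_8=10

10


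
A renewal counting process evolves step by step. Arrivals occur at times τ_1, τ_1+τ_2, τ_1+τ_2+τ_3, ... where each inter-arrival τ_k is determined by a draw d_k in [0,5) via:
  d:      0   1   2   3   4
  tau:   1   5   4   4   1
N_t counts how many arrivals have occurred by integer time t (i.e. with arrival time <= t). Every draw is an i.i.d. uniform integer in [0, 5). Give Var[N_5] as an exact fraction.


5229156/9765625

Inter-arrival values over d=0..4: [1, 5, 4, 4, 1]
Each d has probability 1/5, so the pmf of τ is: f(1) = 2/5, f(4) = 2/5, f(5) = 1/5
Let p_n(j) = P(N_n = j), with p_0 = [1]. Condition on τ_1: p_n(0) = P(τ > n), and for j >= 1, p_n(j) = Σ_{k<=n} f(k)·p_{n−k}(j−1)
p_1 = [3/5, 2/5]  (j = 0..1)
p_2 = [3/5, 6/25, 4/25]  (j = 0..2)
p_3 = [3/5, 6/25, 12/125, 8/125]  (j = 0..3)
p_4 = [1/5, 16/25, 12/125, 24/625, 16/625]  (j = 0..4)
p_5 = [0, 13/25, 52/125, 24/625, 48/3125, 32/3125]  (j = 0..5)
E[N_5] = Σ j·p_5(j) = 4937/3125;  E[N_5²] = Σ j²·p_5(j) = 9473/3125
Var[N_5] = 9473/3125 − (4937/3125)² = 5229156/9765625


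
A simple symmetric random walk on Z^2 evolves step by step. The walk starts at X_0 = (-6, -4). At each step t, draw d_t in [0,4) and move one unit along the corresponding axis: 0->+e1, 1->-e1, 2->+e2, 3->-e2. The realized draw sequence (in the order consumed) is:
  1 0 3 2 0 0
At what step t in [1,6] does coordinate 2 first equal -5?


3

t=0: X=(-6, -4), d=1 → -e1, X_1=(-7, -4)
t=1: X=(-7, -4), d=0 → +e1, X_2=(-6, -4)
t=2: X=(-6, -4), d=3 → -e2, X_3=(-6, -5)
t=3: X=(-6, -5), d=2 → +e2, X_4=(-6, -4)
t=4: X=(-6, -4), d=0 → +e1, X_5=(-5, -4)
t=5: X=(-5, -4), d=0 → +e1, X_6=(-4, -4)


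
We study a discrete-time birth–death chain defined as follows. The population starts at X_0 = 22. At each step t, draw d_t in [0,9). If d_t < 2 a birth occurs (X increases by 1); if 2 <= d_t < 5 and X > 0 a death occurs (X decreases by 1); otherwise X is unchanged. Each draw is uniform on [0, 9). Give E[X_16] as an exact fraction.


X can drop by at most 1 per step and X_0 = 22 > T = 16, so X_t >= 22 − t >= 6 > 0 for every t <= 16: the floor at 0 (the 'and X > 0' condition) never binds. Hence X_16 = X_0 + Σ_{t<16} Y_t with i.i.d. increments Y_t = y(d_t) ∈ {+1, −1, 0}.
Outcome values over d=0..8: [1, 1, -1, -1, -1, 0, 0, 0, 0]
Σy = -1, Σy² = 5, M = 9
μ = -1/9 = -1/9,  σ² = 5/9 − (-1/9)² = 44/81
E[X_16] = 22 + 16·(-1/9) = 182/9

182/9


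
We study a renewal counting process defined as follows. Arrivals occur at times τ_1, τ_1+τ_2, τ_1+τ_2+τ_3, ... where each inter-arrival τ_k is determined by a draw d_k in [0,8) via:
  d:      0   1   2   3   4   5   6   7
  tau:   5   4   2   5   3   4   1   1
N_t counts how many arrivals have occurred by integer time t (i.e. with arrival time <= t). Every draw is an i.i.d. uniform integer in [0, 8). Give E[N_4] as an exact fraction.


Inter-arrival values over d=0..7: [5, 4, 2, 5, 3, 4, 1, 1]
Each d has probability 1/8, so the pmf of τ is: f(1) = 1/4, f(2) = 1/8, f(3) = 1/8, f(4) = 1/4, f(5) = 1/4
Renewal equation for m(n) = E[N_n]: condition on τ_1 = k (if k <= n, one arrival plus a fresh copy on the remaining n−k steps): m(n) = F(n) + Σ_{k<=n} f(k)·m(n−k), where F(n) = P(τ <= n) and m(0) = 0
m(1) = F(1) = 1/4
m(2) = F(2) + f(1)·m(1) = 3/8 + 1/4·1/4 = 7/16
m(3) = F(3) + f(1)·m(2) + f(2)·m(1) = 1/2 + 1/4·7/16 + 1/8·1/4 = 41/64
m(4) = F(4) + f(1)·m(3) + f(2)·m(2) + f(3)·m(1) = 3/4 + 1/4·41/64 + 1/8·7/16 + 1/8·1/4 = 255/256
E[N_4] = m(4) = 255/256

255/256


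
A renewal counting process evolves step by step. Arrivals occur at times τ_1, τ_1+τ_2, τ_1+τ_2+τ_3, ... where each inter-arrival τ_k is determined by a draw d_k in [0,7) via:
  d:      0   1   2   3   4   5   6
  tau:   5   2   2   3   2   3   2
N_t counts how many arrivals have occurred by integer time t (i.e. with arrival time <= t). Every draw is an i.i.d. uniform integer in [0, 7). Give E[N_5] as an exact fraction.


81/49

Inter-arrival values over d=0..6: [5, 2, 2, 3, 2, 3, 2]
Each d has probability 1/7, so the pmf of τ is: f(2) = 4/7, f(3) = 2/7, f(5) = 1/7
Renewal equation for m(n) = E[N_n]: condition on τ_1 = k (if k <= n, one arrival plus a fresh copy on the remaining n−k steps): m(n) = F(n) + Σ_{k<=n} f(k)·m(n−k), where F(n) = P(τ <= n) and m(0) = 0
m(1) = F(1) = 0
m(2) = F(2) = 4/7
m(3) = F(3) = 6/7
m(4) = F(4) + f(2)·m(2) = 6/7 + 4/7·4/7 = 58/49
m(5) = F(5) + f(2)·m(3) + f(3)·m(2) = 1 + 4/7·6/7 + 2/7·4/7 = 81/49
E[N_5] = m(5) = 81/49


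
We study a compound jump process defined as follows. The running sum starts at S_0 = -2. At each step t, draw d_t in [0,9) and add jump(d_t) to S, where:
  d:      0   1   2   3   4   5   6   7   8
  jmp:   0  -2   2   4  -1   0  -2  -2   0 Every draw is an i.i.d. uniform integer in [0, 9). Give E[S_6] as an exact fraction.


-8/3

Outcome values over d=0..8: [0, -2, 2, 4, -1, 0, -2, -2, 0]
Σy = -1, Σy² = 33, M = 9
μ = -1/9 = -1/9,  σ² = 33/9 − (-1/9)² = 296/81
E[S_6] = -2 + 6·(-1/9) = -8/3


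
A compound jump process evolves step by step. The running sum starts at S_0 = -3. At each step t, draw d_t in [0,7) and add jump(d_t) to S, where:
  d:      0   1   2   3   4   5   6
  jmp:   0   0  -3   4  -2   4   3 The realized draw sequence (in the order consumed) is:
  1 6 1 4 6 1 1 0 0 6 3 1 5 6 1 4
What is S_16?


13

t=0: S=-3, d=1, jump=0, S_1=-3
t=1: S=-3, d=6, jump=3, S_2=0
t=2: S=0, d=1, jump=0, S_3=0
t=3: S=0, d=4, jump=-2, S_4=-2
t=4: S=-2, d=6, jump=3, S_5=1
t=5: S=1, d=1, jump=0, S_6=1
t=6: S=1, d=1, jump=0, S_7=1
t=7: S=1, d=0, jump=0, S_8=1
t=8: S=1, d=0, jump=0, S_9=1
t=9: S=1, d=6, jump=3, S_10=4
t=10: S=4, d=3, jump=4, S_11=8
t=11: S=8, d=1, jump=0, S_12=8
t=12: S=8, d=5, jump=4, S_13=12
t=13: S=12, d=6, jump=3, S_14=15
t=14: S=15, d=1, jump=0, S_15=15
t=15: S=15, d=4, jump=-2, S_16=13


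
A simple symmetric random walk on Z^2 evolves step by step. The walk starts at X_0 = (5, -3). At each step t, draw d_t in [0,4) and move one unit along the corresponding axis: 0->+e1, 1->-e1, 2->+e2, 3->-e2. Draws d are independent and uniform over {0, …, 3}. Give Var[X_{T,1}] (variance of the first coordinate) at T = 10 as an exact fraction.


5

Outcome values over d=0..3: [1, -1, 0, 0]
Σy = 0, Σy² = 2, M = 4
μ = 0/4 = 0,  σ² = 2/4 − (0)² = 1/2
Independent increments: Var[X_10] = 10·σ² = 10·(1/2) = 5


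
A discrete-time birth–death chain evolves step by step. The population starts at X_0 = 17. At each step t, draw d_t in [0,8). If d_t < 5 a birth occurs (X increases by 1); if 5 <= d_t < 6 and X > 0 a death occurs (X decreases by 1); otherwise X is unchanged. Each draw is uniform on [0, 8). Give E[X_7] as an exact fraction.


X can drop by at most 1 per step and X_0 = 17 > T = 7, so X_t >= 17 − t >= 10 > 0 for every t <= 7: the floor at 0 (the 'and X > 0' condition) never binds. Hence X_7 = X_0 + Σ_{t<7} Y_t with i.i.d. increments Y_t = y(d_t) ∈ {+1, −1, 0}.
Outcome values over d=0..7: [1, 1, 1, 1, 1, -1, 0, 0]
Σy = 4, Σy² = 6, M = 8
μ = 4/8 = 1/2,  σ² = 6/8 − (1/2)² = 1/2
E[X_7] = 17 + 7·(1/2) = 41/2

41/2


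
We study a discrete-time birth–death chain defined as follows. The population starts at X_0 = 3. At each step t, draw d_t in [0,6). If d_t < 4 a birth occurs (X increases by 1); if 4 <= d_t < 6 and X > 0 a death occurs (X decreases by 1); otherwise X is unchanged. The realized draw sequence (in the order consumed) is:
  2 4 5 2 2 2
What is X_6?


5

t=0: X=3, d=2 → birth, X_1=4
t=1: X=4, d=4 → death, X_2=3
t=2: X=3, d=5 → death, X_3=2
t=3: X=2, d=2 → birth, X_4=3
t=4: X=3, d=2 → birth, X_5=4
t=5: X=4, d=2 → birth, X_6=5


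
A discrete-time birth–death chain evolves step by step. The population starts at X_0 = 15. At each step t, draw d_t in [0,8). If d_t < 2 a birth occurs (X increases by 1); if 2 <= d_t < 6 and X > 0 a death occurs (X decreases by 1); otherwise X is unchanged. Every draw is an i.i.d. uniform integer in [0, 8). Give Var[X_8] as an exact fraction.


X can drop by at most 1 per step and X_0 = 15 > T = 8, so X_t >= 15 − t >= 7 > 0 for every t <= 8: the floor at 0 (the 'and X > 0' condition) never binds. Hence X_8 = X_0 + Σ_{t<8} Y_t with i.i.d. increments Y_t = y(d_t) ∈ {+1, −1, 0}.
Outcome values over d=0..7: [1, 1, -1, -1, -1, -1, 0, 0]
Σy = -2, Σy² = 6, M = 8
μ = -2/8 = -1/4,  σ² = 6/8 − (-1/4)² = 11/16
Independent increments: Var[X_8] = 8·σ² = 8·(11/16) = 11/2

11/2


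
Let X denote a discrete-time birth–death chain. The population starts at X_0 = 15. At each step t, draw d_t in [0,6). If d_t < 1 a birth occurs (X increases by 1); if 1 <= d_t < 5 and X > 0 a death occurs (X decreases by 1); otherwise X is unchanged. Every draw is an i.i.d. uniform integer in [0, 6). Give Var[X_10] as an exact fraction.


X can drop by at most 1 per step and X_0 = 15 > T = 10, so X_t >= 15 − t >= 5 > 0 for every t <= 10: the floor at 0 (the 'and X > 0' condition) never binds. Hence X_10 = X_0 + Σ_{t<10} Y_t with i.i.d. increments Y_t = y(d_t) ∈ {+1, −1, 0}.
Outcome values over d=0..5: [1, -1, -1, -1, -1, 0]
Σy = -3, Σy² = 5, M = 6
μ = -3/6 = -1/2,  σ² = 5/6 − (-1/2)² = 7/12
Independent increments: Var[X_10] = 10·σ² = 10·(7/12) = 35/6

35/6


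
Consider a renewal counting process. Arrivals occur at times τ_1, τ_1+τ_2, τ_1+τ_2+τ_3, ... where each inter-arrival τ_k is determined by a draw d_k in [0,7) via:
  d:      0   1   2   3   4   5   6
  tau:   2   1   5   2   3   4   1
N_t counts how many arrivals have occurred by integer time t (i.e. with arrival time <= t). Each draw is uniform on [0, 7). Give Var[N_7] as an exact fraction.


Inter-arrival values over d=0..6: [2, 1, 5, 2, 3, 4, 1]
Each d has probability 1/7, so the pmf of τ is: f(1) = 2/7, f(2) = 2/7, f(3) = 1/7, f(4) = 1/7, f(5) = 1/7
Let p_n(j) = P(N_n = j), with p_0 = [1]. Condition on τ_1: p_n(0) = P(τ > n), and for j >= 1, p_n(j) = Σ_{k<=n} f(k)·p_{n−k}(j−1)
p_1 = [5/7, 2/7]  (j = 0..1)
p_2 = [3/7, 24/49, 4/49]  (j = 0..2)
p_3 = [2/7, 23/49, 76/343, 8/343]  (j = 0..3)
p_4 = [1/7, 22/49, 108/343, 208/2401, 16/2401]  (j = 0..4)
p_5 = [0, 3/7, 128/343, 396/2401, 528/16807, 32/16807]  (j = 0..5)
p_6 = [0, 12/49, 3/7, 576/2401, 1264/16807, 1280/117649, 64/117649]  (j = 0..6)
p_7 = [0, 6/49, 135/343, 762/2401, 2208/16807, 528/16807, 3008/823543, 128/823543]  (j = 0..7)
E[N_7] = Σ j·p_7(j) = 2114282/823543;  E[N_7²] = Σ j²·p_7(j) = 6242108/823543
Var[N_7] = 6242108/823543 − (2114282/823543)² = 670455973120/678223072849

670455973120/678223072849


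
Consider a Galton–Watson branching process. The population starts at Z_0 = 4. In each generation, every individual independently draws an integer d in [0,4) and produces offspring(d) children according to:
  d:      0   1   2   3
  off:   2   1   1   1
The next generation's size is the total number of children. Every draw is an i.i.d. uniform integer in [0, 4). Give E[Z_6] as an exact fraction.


Outcome values over d=0..3: [2, 1, 1, 1]
Σy = 5, Σy² = 7, M = 4
μ = 5/4 = 5/4,  σ² = 7/4 − (5/4)² = 3/16
E[Z_0] = 4
E[Z_1] = 5/4·E[Z_0] = 5
E[Z_2] = 5/4·E[Z_1] = 25/4
E[Z_3] = 5/4·E[Z_2] = 125/16
E[Z_4] = 5/4·E[Z_3] = 625/64
E[Z_5] = 5/4·E[Z_4] = 3125/256
E[Z_6] = 5/4·E[Z_5] = 15625/1024

15625/1024


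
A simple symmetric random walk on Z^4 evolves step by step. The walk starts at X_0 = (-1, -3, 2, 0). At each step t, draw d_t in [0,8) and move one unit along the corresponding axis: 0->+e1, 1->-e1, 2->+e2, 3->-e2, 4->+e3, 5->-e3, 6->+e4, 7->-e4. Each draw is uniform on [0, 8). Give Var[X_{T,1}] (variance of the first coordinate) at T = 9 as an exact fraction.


Outcome values over d=0..7: [1, -1, 0, 0, 0, 0, 0, 0]
Σy = 0, Σy² = 2, M = 8
μ = 0/8 = 0,  σ² = 2/8 − (0)² = 1/4
Independent increments: Var[X_9] = 9·σ² = 9·(1/4) = 9/4

9/4


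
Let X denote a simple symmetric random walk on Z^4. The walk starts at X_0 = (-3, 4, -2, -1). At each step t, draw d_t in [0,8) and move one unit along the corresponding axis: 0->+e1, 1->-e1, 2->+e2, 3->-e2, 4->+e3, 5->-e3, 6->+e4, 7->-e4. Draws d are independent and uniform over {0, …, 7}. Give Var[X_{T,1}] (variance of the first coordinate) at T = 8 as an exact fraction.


Outcome values over d=0..7: [1, -1, 0, 0, 0, 0, 0, 0]
Σy = 0, Σy² = 2, M = 8
μ = 0/8 = 0,  σ² = 2/8 − (0)² = 1/4
Independent increments: Var[X_8] = 8·σ² = 8·(1/4) = 2

2
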